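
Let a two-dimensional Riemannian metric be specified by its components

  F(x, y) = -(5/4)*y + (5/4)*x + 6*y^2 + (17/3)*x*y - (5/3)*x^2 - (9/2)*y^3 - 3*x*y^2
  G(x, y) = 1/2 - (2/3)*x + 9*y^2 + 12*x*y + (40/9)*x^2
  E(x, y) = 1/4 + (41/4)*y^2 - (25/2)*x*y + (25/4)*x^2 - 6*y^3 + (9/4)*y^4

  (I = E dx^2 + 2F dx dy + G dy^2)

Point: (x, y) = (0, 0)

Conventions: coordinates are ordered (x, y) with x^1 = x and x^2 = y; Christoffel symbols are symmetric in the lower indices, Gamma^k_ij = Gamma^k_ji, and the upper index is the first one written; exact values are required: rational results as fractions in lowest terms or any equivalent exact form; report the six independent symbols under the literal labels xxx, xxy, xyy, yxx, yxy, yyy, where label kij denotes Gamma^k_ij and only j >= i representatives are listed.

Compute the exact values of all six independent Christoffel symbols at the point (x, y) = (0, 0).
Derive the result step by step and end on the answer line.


E = 1/4, F = 0, G = 1/2 at the point
E_x = 0, E_y = 0, F_x = 5/4, F_y = -5/4, G_x = -2/3, G_y = 0
EG - F^2 = 1/8;  g^inv = (8) * [[1/2, 0], [0, 1/4]]
first-kind symbols [ij,l] = (1/2)(d_i g_jl + d_j g_il - d_l g_ij): [xx,x] = E_x/2 = 0, [xx,y] = F_x - E_y/2 = 5/4, [xy,x] = E_y/2 = 0, [xy,y] = G_x/2 = -1/3, [yy,x] = F_y - G_x/2 = -11/12, [yy,y] = G_y/2 = 0
Gamma^x_ij = (G*[ij,x] - F*[ij,y])/(EG - F^2), Gamma^y_ij = (E*[ij,y] - F*[ij,x])/(EG - F^2)

Answer: Gamma_xxx = 0, Gamma_xxy = 0, Gamma_xyy = -11/3, Gamma_yxx = 5/2, Gamma_yxy = -2/3, Gamma_yyy = 0


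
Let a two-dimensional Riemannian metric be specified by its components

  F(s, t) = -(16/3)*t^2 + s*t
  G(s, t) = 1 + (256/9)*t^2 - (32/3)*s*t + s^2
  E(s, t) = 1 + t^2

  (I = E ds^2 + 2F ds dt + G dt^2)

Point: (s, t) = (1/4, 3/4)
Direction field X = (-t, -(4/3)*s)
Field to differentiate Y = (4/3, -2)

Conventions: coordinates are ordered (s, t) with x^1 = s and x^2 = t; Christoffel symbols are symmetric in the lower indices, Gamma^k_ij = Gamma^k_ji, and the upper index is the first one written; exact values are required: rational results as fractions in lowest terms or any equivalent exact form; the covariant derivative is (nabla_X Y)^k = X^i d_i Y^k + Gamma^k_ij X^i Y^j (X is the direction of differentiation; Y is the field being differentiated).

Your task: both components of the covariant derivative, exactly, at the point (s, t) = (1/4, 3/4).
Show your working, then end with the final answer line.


E = 25/16, F = -45/16, G = 241/16 at the point
E_s = 0, E_t = 3/2, F_s = 3/4, F_t = -31/4, G_s = -15/2, G_t = 40
EG - F^2 = 125/8;  g^inv = (8/125) * [[241/16, 45/16], [45/16, 25/16]]
first-kind symbols [ij,l] = (1/2)(d_i g_jl + d_j g_il - d_l g_ij): [ss,s] = E_s/2 = 0, [ss,t] = F_s - E_t/2 = 0, [st,s] = E_t/2 = 3/4, [st,t] = G_s/2 = -15/4, [tt,s] = F_t - G_s/2 = -4, [tt,t] = G_t/2 = 20
Gamma^s_ij = (G*[ij,s] - F*[ij,t])/(EG - F^2), Gamma^t_ij = (E*[ij,t] - F*[ij,s])/(EG - F^2)
Gamma_sss = 0, Gamma_sst = 6/125, Gamma_stt = -32/125, Gamma_tss = 0, Gamma_tst = -6/25, Gamma_ttt = 32/25
X = (-3/4, -1/3), Y = (4/3, -2) at the point

Answer: (nabla_X Y)^s = -3/25, (nabla_X Y)^t = 3/5


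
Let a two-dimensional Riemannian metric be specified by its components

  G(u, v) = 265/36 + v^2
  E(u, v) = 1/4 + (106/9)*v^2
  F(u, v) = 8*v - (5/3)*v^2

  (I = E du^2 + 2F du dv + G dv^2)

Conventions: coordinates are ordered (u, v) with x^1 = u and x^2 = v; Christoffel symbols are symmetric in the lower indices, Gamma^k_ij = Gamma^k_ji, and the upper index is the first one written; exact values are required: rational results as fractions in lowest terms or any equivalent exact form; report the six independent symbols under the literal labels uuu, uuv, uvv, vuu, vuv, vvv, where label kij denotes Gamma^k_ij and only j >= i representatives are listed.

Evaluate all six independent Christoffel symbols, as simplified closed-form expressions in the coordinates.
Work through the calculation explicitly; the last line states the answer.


E = 1/4 + (106/9)*v^2; F = 8*v - (5/3)*v^2; G = 265/36 + v^2
Gamma^k_ij = (1/2) g^{kl} (d_i g_jl + d_j g_il - d_l g_ij), with g^inv = (1/(EG-F^2)) [[G, -F], [-F, E]]
first partials: E_u = 0, E_v = (212/9)*v, F_u = 0, F_v = 8 - (10/3)*v, G_u = 0, G_v = 2*v
D = EG - F^2 = 265/144 + (7435/324)*v^2 + (80/3)*v^3 + 9*v^4
expanded: Gamma^u_uu = (G E_u - 2F F_u + F E_v)/(2D), Gamma^u_uv = (G E_v - F G_u)/(2D), Gamma^u_vv = (2G F_v - G G_u - F G_v)/(2D), Gamma^v_uu = (2E F_u - E E_v - F E_u)/(2D), Gamma^v_uv = (E G_u - F E_v)/(2D), Gamma^v_vv = (E G_v - 2F F_v + F G_u)/(2D); substitute and cancel common factors

Answer: Gamma_uuu = (-25440*v^3 + 122112*v^2)/(11664*v^4 + 34560*v^3 + 29740*v^2 + 2385), Gamma_uuv = (15264*v^3 + 112360*v)/(11664*v^4 + 34560*v^3 + 29740*v^2 + 2385), Gamma_uvv = (-2160*v^3 - 31800*v + 76320)/(11664*v^4 + 34560*v^3 + 29740*v^2 + 2385), Gamma_vuu = (-179776*v^3 - 3816*v)/(11664*v^4 + 34560*v^3 + 29740*v^2 + 2385), Gamma_vuv = (25440*v^3 - 122112*v^2)/(11664*v^4 + 34560*v^3 + 29740*v^2 + 2385), Gamma_vvv = (8064*v^3 + 51840*v^2 - 82620*v)/(11664*v^4 + 34560*v^3 + 29740*v^2 + 2385)


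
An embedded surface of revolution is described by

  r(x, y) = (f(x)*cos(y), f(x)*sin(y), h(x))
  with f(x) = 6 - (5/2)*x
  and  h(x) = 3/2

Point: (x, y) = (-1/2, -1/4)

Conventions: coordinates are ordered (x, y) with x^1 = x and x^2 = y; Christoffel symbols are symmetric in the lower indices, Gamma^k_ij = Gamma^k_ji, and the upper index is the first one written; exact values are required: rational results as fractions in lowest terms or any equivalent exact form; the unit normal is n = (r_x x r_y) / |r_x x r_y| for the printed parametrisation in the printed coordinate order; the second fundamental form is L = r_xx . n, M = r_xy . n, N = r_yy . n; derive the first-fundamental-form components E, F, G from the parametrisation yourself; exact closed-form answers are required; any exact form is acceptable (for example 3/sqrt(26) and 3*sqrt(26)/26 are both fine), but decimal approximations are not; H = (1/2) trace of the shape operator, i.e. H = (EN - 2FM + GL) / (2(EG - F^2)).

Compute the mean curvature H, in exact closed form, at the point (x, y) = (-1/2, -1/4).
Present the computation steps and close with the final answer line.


f = 29/4, f' = -5/2, f'' = 0, h' = 0, h'' = 0
E = 25/4, F = 0, G = 841/16; answer radicand W^2 = 25/4
unnormalised second-form numerators: l = 0, m = 0, n = 0; L = l/sqrt(25/4), and similarly M = m/sqrt(W^2), N = n/sqrt(W^2)
H = (E*n - 2*F*m + G*l) / (2*(EG - F^2)*sqrt(W^2)); E*n - 2*F*m + G*l = 0, EG - F^2 = 21025/64, so H = (0)/sqrt(25/4)

Answer: H = 0


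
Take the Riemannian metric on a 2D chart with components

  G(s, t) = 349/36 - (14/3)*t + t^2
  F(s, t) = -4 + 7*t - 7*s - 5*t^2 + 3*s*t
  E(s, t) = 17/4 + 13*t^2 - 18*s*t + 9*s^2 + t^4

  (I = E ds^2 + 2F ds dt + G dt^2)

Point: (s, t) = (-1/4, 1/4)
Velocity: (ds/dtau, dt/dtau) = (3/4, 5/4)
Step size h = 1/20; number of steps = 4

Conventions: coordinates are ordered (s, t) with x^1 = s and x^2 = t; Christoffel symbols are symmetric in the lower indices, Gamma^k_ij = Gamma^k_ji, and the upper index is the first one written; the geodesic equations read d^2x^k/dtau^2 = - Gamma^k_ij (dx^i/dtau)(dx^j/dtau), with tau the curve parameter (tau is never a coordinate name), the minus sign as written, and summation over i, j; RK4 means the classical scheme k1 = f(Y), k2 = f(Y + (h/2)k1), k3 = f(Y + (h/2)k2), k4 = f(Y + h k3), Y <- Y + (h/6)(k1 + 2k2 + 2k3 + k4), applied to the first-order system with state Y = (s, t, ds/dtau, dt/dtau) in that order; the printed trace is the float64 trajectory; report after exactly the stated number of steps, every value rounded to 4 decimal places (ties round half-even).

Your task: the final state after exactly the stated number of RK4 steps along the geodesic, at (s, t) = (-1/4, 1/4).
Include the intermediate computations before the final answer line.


f(Y) = (ds/dtau, dt/dtau, -Gamma^s_ij Y'^i Y'^j, -Gamma^t_ij Y'^i Y'^j) with the Gammas evaluated at the stage position; h = 0.050000; intermediate values shown to 6 dp
step 0: s = -0.2500, t = 0.2500, ds/dtau = 0.7500, dt/dtau = 1.2500
step 1:
  k1: at (s, t) = (-0.250000, 0.250000), (ds/dtau, dt/dtau) = (0.750000, 1.250000); Gamma_sss = -0.884590, Gamma_sst = 0.833334, Gamma_stt = 0.528434, Gamma_tss = -1.474439, Gamma_tst = 0.097009, Gamma_ttt = -0.181007; k1 = (0.750000, 1.250000, -1.890597, 0.930303)
  k2: at (s, t) = (-0.231250, 0.281250), (ds/dtau, dt/dtau) = (0.702735, 1.273258); Gamma_sss = -0.884158, Gamma_sst = 0.848093, Gamma_stt = 0.476772, Gamma_tss = -1.515790, Gamma_tst = 0.100548, Gamma_ttt = -0.186008; k2 = (0.702735, 1.273258, -1.853990, 0.870172)
  k3: at (s, t) = (-0.232432, 0.281831), (ds/dtau, dt/dtau) = (0.703650, 1.271754); Gamma_sss = -0.882342, Gamma_sst = 0.848336, Gamma_stt = 0.474351, Gamma_tss = -1.517009, Gamma_tst = 0.099673, Gamma_ttt = -0.186800; k3 = (0.703650, 1.271754, -1.848630, 0.874842)
  k4: at (s, t) = (-0.214817, 0.313588), (ds/dtau, dt/dtau) = (0.657569, 1.293742); Gamma_sss = -0.880461, Gamma_sst = 0.861587, Gamma_stt = 0.422645, Gamma_tss = -1.561572, Gamma_tst = 0.102916, Gamma_ttt = -0.192000; k4 = (0.657569, 1.293742, -1.792646, 0.821475)
  Y <- Y + (h/6)(k1 + 2k2 + 2k3 + k4): s = -0.2148, t = 0.3136, ds/dtau = 0.6576, dt/dtau = 1.2937
step 2:
  k1: at (s, t) = (-0.214831, 0.313615), (ds/dtau, dt/dtau) = (0.657596, 1.293682); Gamma_sss = -0.880426, Gamma_sst = 0.861596, Gamma_stt = 0.422577, Gamma_tss = -1.561619, Gamma_tst = 0.102902, Gamma_ttt = -0.192016; k1 = (0.657596, 1.293682, -1.792458, 0.821574)
  k2: at (s, t) = (-0.198391, 0.345957), (ds/dtau, dt/dtau) = (0.612785, 1.314221); Gamma_sss = -0.877082, Gamma_sst = 0.873288, Gamma_stt = 0.370999, Gamma_tss = -1.609777, Gamma_tst = 0.105853, Gamma_ttt = -0.197403; k2 = (0.612785, 1.314221, -1.718009, 0.774934)
  k3: at (s, t) = (-0.199511, 0.346470), (ds/dtau, dt/dtau) = (0.614646, 1.313055); Gamma_sss = -0.875378, Gamma_sst = 0.873303, Gamma_stt = 0.369119, Gamma_tss = -1.610998, Gamma_tst = 0.105009, Gamma_ttt = -0.197986; k3 = (0.614646, 1.313055, -1.715317, 0.780470)
  k4: at (s, t) = (-0.184098, 0.379267), (ds/dtau, dt/dtau) = (0.571830, 1.332705); Gamma_sss = -0.870942, Gamma_sst = 0.883182, Gamma_stt = 0.318699, Gamma_tss = -1.662870, Gamma_tst = 0.107834, Gamma_ttt = -0.203276; k4 = (0.571830, 1.332705, -1.627365, 0.740424)
  Y <- Y + (h/6)(k1 + 2k2 + 2k3 + k4): s = -0.1841, t = 0.3793, ds/dtau = 0.5719, dt/dtau = 1.3326
step 3:
  k1: at (s, t) = (-0.184128, 0.379289), (ds/dtau, dt/dtau) = (0.571875, 1.332622); Gamma_sss = -0.870891, Gamma_sst = 0.883181, Gamma_stt = 0.318639, Gamma_tss = -1.662919, Gamma_tst = 0.107810, Gamma_ttt = -0.203292; k1 = (0.571875, 1.332622, -1.627180, 0.740544)
  k2: at (s, t) = (-0.169831, 0.412605), (ds/dtau, dt/dtau) = (0.531196, 1.351135); Gamma_sss = -0.865339, Gamma_sst = 0.891249, Gamma_stt = 0.269460, Gamma_tss = -1.718919, Gamma_tst = 0.110506, Gamma_ttt = -0.208519; k2 = (0.531196, 1.351135, -1.527075, 0.707068)
  k3: at (s, t) = (-0.170848, 0.413068), (ds/dtau, dt/dtau) = (0.533698, 1.350298); Gamma_sss = -0.863807, Gamma_sst = 0.891098, Gamma_stt = 0.268059, Gamma_tss = -1.720153, Gamma_tst = 0.109732, Gamma_ttt = -0.208916; k3 = (0.533698, 1.350298, -1.527057, 0.712720)
  k4: at (s, t) = (-0.157443, 0.446804), (ds/dtau, dt/dtau) = (0.495523, 1.368258); Gamma_sss = -0.857627, Gamma_sst = 0.897264, Gamma_stt = 0.220928, Gamma_tss = -1.780441, Gamma_tst = 0.112543, Gamma_ttt = -0.213873; k4 = (0.495523, 1.368258, -1.419717, 0.684963)
  Y <- Y + (h/6)(k1 + 2k2 + 2k3 + k4): s = -0.1575, t = 0.4468, ds/dtau = 0.4956, dt/dtau = 1.3682
step 4:
  k1: at (s, t) = (-0.157485, 0.446820), (ds/dtau, dt/dtau) = (0.495582, 1.368164); Gamma_sss = -0.857566, Gamma_sst = 0.897255, Gamma_stt = 0.220881, Gamma_tss = -1.780489, Gamma_tst = 0.112512, Gamma_ttt = -0.213886; k1 = (0.495582, 1.368164, -1.419587, 0.685085)
  k2: at (s, t) = (-0.145095, 0.481025), (ds/dtau, dt/dtau) = (0.460093, 1.385291); Gamma_sss = -0.850725, Gamma_sst = 0.901567, Gamma_stt = 0.175789, Gamma_tss = -1.845499, Gamma_tst = 0.115435, Gamma_ttt = -0.218645; k2 = (0.460093, 1.385291, -1.306509, 0.663105)
  k3: at (s, t) = (-0.145983, 0.481453), (ds/dtau, dt/dtau) = (0.462920, 1.384742); Gamma_sss = -0.849403, Gamma_sst = 0.901316, Gamma_stt = 0.174777, Gamma_tss = -1.846758, Gamma_tst = 0.114760, Gamma_ttt = -0.218894; k3 = (0.462920, 1.384742, -1.308645, 0.668353)
  k4: at (s, t) = (-0.134339, 0.516058), (ds/dtau, dt/dtau) = (0.430150, 1.401582); Gamma_sss = -0.842451, Gamma_sst = 0.903829, Gamma_stt = 0.132272, Gamma_tss = -1.916693, Gamma_tst = 0.118091, Gamma_ttt = -0.223337; k4 = (0.430150, 1.401582, -1.193782, 0.650983)
  Y <- Y + (h/6)(k1 + 2k2 + 2k3 + k4): s = -0.1344, t = 0.5161, ds/dtau = 0.4302, dt/dtau = 1.4015

Answer: s = -0.1344, t = 0.5161, ds/dtau = 0.4302, dt/dtau = 1.4015


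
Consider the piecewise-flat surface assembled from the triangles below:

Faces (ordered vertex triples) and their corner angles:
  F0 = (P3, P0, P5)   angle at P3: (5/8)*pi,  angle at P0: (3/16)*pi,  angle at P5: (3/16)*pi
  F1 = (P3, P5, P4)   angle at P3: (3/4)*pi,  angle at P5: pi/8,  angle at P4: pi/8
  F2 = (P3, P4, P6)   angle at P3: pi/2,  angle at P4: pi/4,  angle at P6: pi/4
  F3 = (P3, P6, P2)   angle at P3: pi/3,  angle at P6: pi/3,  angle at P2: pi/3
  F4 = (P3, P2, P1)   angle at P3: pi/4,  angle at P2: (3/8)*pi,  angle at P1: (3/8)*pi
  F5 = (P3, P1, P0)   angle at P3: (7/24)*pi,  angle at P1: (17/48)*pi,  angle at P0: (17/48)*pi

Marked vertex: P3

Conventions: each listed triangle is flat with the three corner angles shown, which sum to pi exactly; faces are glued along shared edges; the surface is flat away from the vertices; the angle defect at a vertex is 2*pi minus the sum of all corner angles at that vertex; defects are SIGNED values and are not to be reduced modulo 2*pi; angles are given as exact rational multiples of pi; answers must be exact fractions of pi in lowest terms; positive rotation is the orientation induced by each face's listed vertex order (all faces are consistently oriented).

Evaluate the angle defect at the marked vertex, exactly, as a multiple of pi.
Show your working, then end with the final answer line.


Sum of corner angles at P3: (11/4)*pi
defect = 2*pi - (11/4)*pi

Answer: defect(P3) = (-3/4)*pi


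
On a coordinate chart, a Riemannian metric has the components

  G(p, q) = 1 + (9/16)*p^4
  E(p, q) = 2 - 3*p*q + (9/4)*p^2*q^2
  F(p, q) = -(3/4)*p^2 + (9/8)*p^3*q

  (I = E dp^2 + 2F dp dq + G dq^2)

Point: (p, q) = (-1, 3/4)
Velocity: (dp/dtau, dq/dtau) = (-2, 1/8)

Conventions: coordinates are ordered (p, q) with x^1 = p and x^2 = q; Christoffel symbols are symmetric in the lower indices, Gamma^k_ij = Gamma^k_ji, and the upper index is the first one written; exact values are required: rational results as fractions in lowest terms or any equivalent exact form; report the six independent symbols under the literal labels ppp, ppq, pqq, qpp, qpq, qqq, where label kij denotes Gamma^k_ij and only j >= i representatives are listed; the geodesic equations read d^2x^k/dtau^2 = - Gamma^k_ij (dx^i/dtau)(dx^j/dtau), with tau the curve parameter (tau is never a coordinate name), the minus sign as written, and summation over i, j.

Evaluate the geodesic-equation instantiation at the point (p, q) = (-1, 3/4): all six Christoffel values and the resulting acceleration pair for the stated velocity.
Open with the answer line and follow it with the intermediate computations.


Answer: Gamma_ppp = -153/389, Gamma_ppq = 204/389, Gamma_pqq = 0, Gamma_qpp = 54/389, Gamma_qpq = -72/389, Gamma_qqq = 0; accelerations (d^2p/dtau^2, d^2q/dtau^2) = (714/389, -252/389)

E = 353/64, F = -51/32, G = 25/16 at the point
E_p = -153/32, E_q = 51/8, F_p = 129/32, F_q = -9/8, G_p = -9/4, G_q = 0
EG - F^2 = 389/64;  g^inv = (64/389) * [[25/16, 51/32], [51/32, 353/64]]
first-kind symbols [ij,l] = (1/2)(d_i g_jl + d_j g_il - d_l g_ij): [pp,p] = E_p/2 = -153/64, [pp,q] = F_p - E_q/2 = 27/32, [pq,p] = E_q/2 = 51/16, [pq,q] = G_p/2 = -9/8, [qq,p] = F_q - G_p/2 = 0, [qq,q] = G_q/2 = 0
Gamma^p_ij = (G*[ij,p] - F*[ij,q])/(EG - F^2), Gamma^q_ij = (E*[ij,q] - F*[ij,p])/(EG - F^2)
Gamma_ppp = -153/389, Gamma_ppq = 204/389, Gamma_pqq = 0, Gamma_qpp = 54/389, Gamma_qpq = -72/389, Gamma_qqq = 0
d^2p/dtau^2 = -(Gamma_ppp*(-2)^2 + 2*Gamma_ppq*(-2)*(1/8) + Gamma_pqq*(1/8)^2) = 714/389
d^2q/dtau^2 = -(Gamma_qpp*(-2)^2 + 2*Gamma_qpq*(-2)*(1/8) + Gamma_qqq*(1/8)^2) = -252/389


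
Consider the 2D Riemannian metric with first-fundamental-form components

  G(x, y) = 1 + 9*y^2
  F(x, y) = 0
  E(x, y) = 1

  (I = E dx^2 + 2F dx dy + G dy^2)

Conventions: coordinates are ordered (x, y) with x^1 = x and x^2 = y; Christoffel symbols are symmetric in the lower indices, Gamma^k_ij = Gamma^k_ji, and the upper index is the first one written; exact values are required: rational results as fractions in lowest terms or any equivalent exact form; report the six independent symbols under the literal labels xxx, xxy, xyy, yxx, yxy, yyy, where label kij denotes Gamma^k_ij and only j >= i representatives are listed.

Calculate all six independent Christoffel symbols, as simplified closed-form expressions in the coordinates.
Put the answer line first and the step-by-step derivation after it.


Answer: Gamma_xxx = 0, Gamma_xxy = 0, Gamma_xyy = 0, Gamma_yxx = 0, Gamma_yxy = 0, Gamma_yyy = 9*y/(9*y^2 + 1)

E = 1; F = 0; G = 1 + 9*y^2
Gamma^k_ij = (1/2) g^{kl} (d_i g_jl + d_j g_il - d_l g_ij), with g^inv = (1/(EG-F^2)) [[G, -F], [-F, E]]
first partials: E_x = 0, E_y = 0, F_x = 0, F_y = 0, G_x = 0, G_y = 18*y
D = EG - F^2 = 1 + 9*y^2
expanded: Gamma^x_xx = (G E_x - 2F F_x + F E_y)/(2D), Gamma^x_xy = (G E_y - F G_x)/(2D), Gamma^x_yy = (2G F_y - G G_x - F G_y)/(2D), Gamma^y_xx = (2E F_x - E E_y - F E_x)/(2D), Gamma^y_xy = (E G_x - F E_y)/(2D), Gamma^y_yy = (E G_y - 2F F_y + F G_x)/(2D); substitute and cancel common factors


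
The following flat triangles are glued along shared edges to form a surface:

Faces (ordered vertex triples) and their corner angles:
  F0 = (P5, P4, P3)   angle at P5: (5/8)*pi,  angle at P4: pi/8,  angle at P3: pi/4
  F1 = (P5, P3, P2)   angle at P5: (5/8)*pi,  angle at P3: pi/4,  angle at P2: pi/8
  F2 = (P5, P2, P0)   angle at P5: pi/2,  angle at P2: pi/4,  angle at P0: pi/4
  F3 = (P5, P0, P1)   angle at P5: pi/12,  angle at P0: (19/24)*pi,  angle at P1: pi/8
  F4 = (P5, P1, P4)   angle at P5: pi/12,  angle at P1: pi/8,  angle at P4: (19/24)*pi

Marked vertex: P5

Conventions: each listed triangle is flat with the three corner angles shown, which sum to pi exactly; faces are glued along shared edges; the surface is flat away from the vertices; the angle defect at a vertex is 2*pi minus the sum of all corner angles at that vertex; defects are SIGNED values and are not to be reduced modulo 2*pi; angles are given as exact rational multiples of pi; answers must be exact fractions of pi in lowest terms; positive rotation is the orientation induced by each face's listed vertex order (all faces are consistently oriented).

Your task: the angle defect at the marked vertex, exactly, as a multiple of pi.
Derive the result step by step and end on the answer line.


Sum of corner angles at P5: (23/12)*pi
defect = 2*pi - (23/12)*pi

Answer: defect(P5) = pi/12


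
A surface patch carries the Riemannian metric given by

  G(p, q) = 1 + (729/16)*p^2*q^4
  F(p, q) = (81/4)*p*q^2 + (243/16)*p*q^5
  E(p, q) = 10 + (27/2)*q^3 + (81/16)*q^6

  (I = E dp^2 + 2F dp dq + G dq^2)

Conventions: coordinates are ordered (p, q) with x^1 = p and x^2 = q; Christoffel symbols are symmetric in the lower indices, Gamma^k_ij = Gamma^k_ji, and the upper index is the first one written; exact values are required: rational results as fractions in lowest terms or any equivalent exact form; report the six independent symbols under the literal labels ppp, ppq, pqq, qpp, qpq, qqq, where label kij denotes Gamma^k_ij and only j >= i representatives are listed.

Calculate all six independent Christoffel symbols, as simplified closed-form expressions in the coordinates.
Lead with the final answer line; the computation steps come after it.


Answer: Gamma_ppp = 0, Gamma_ppq = (243*q^5 + 324*q^2)/(729*p^2*q^4 + 81*q^6 + 216*q^3 + 160), Gamma_pqq = (486*p*q^4 + 648*p*q)/(729*p^2*q^4 + 81*q^6 + 216*q^3 + 160), Gamma_qpp = 0, Gamma_qpq = 729*p*q^4/(729*p^2*q^4 + 81*q^6 + 216*q^3 + 160), Gamma_qqq = 1458*p^2*q^3/(729*p^2*q^4 + 81*q^6 + 216*q^3 + 160)

E = 10 + (27/2)*q^3 + (81/16)*q^6; F = (81/4)*p*q^2 + (243/16)*p*q^5; G = 1 + (729/16)*p^2*q^4
Gamma^k_ij = (1/2) g^{kl} (d_i g_jl + d_j g_il - d_l g_ij), with g^inv = (1/(EG-F^2)) [[G, -F], [-F, E]]
first partials: E_p = 0, E_q = (81/2)*q^2 + (243/8)*q^5, F_p = (81/4)*q^2 + (243/16)*q^5, F_q = (81/2)*p*q + (1215/16)*p*q^4, G_p = (729/8)*p*q^4, G_q = (729/4)*p^2*q^3
D = EG - F^2 = 10 + (27/2)*q^3 + (81/16)*q^6 + (729/16)*p^2*q^4
expanded: Gamma^p_pp = (G E_p - 2F F_p + F E_q)/(2D), Gamma^p_pq = (G E_q - F G_p)/(2D), Gamma^p_qq = (2G F_q - G G_p - F G_q)/(2D), Gamma^q_pp = (2E F_p - E E_q - F E_p)/(2D), Gamma^q_pq = (E G_p - F E_q)/(2D), Gamma^q_qq = (E G_q - 2F F_q + F G_p)/(2D); substitute and cancel common factors


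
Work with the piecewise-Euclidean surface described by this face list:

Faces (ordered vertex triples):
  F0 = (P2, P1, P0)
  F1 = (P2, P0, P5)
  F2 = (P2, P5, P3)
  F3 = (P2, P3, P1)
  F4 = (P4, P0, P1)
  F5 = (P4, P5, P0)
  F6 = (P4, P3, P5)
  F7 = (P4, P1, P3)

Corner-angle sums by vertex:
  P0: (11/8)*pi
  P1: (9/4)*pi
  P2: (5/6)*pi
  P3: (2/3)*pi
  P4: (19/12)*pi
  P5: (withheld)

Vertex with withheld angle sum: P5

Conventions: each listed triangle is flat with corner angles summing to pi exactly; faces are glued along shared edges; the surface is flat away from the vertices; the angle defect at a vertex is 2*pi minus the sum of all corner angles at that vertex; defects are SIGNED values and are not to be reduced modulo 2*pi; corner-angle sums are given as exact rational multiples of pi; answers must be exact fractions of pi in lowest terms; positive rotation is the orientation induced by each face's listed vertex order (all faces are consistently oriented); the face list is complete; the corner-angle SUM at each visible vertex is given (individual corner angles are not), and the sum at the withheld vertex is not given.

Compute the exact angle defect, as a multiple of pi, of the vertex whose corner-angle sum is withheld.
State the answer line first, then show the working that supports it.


Answer: defect(P5) = (17/24)*pi

V = 6, E = 12, F = 8; chi = V - E + F = 2
Gauss-Bonnet: total defect = 2*pi*chi = 4*pi; visible defects sum to (79/24)*pi


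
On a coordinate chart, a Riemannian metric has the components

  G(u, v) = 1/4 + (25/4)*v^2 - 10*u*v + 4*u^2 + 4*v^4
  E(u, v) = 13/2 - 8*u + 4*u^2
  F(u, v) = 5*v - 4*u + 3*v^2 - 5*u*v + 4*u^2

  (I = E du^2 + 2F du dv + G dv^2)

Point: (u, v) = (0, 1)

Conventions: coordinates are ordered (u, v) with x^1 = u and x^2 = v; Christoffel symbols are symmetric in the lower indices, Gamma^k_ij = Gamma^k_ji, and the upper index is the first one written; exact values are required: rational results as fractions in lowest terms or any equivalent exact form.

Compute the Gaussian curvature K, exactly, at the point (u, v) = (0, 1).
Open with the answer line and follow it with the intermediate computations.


Answer: K = 350/289

E = 13/2, F = 8, G = 21/2, EG - F^2 = 17/4 at the point
E_u = -8, E_v = 0, F_u = -9, F_v = 11, G_u = -10, G_v = 57/2
E_vv = 0, F_uv = -5, G_uu = 8
Apply the Brioschi formula K = (det M1 - det M2)/(EG - F^2)^2 over the derivative matrices of E, F, G.
M1 = [[-E_vv/2 + F_uv - G_uu/2, E_u/2, F_u - E_v/2], [F_v - G_u/2, E, F], [G_v/2, F, G]] = [[-9, -4, -9], [16, 13/2, 8], [57/4, 8, 21/2]]; det M1 = -1125/8
M2 = [[0, E_v/2, G_u/2], [E_v/2, E, F], [G_u/2, F, G]] = [[0, 0, -5], [0, 13/2, 8], [-5, 8, 21/2]]; det M2 = -325/2
det M1 - det M2 = 175/8; K = 175/8 / (17/4)^2 = 350/289


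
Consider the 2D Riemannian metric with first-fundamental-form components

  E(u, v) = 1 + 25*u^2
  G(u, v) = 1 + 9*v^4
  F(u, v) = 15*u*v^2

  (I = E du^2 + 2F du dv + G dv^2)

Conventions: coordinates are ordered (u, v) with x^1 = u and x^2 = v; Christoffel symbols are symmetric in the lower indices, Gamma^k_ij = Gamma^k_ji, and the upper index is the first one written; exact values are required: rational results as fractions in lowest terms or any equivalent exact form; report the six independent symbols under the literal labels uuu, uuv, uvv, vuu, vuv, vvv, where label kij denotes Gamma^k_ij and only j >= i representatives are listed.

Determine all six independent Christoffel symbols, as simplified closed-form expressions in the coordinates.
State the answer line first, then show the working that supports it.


Answer: Gamma_uuu = 25*u/(25*u^2 + 9*v^4 + 1), Gamma_uuv = 0, Gamma_uvv = 30*u*v/(25*u^2 + 9*v^4 + 1), Gamma_vuu = 15*v^2/(25*u^2 + 9*v^4 + 1), Gamma_vuv = 0, Gamma_vvv = 18*v^3/(25*u^2 + 9*v^4 + 1)

E = 1 + 25*u^2; F = 15*u*v^2; G = 1 + 9*v^4
Gamma^k_ij = (1/2) g^{kl} (d_i g_jl + d_j g_il - d_l g_ij), with g^inv = (1/(EG-F^2)) [[G, -F], [-F, E]]
first partials: E_u = 50*u, E_v = 0, F_u = 15*v^2, F_v = 30*u*v, G_u = 0, G_v = 36*v^3
D = EG - F^2 = 1 + 25*u^2 + 9*v^4
expanded: Gamma^u_uu = (G E_u - 2F F_u + F E_v)/(2D), Gamma^u_uv = (G E_v - F G_u)/(2D), Gamma^u_vv = (2G F_v - G G_u - F G_v)/(2D), Gamma^v_uu = (2E F_u - E E_v - F E_u)/(2D), Gamma^v_uv = (E G_u - F E_v)/(2D), Gamma^v_vv = (E G_v - 2F F_v + F G_u)/(2D); substitute and cancel common factors


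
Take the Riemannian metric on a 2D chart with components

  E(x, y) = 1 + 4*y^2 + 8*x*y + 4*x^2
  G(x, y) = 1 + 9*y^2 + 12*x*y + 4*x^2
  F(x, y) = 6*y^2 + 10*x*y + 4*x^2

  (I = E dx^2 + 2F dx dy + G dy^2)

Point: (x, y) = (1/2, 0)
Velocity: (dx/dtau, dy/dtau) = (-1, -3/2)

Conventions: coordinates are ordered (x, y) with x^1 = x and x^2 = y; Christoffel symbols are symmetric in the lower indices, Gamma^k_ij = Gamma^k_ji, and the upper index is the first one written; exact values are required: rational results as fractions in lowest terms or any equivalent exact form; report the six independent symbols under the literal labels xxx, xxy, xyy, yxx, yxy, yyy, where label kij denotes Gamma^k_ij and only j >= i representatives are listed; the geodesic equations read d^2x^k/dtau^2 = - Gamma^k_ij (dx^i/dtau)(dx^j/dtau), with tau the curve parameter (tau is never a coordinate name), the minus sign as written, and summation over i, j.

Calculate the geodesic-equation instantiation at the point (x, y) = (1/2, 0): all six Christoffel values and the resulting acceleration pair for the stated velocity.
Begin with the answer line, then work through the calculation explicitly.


Answer: Gamma_xxx = 2/3, Gamma_xxy = 2/3, Gamma_xyy = 1, Gamma_yxx = 2/3, Gamma_yxy = 2/3, Gamma_yyy = 1; accelerations (d^2x/dtau^2, d^2y/dtau^2) = (-59/12, -59/12)

E = 2, F = 1, G = 2 at the point
E_x = 4, E_y = 4, F_x = 4, F_y = 5, G_x = 4, G_y = 6
EG - F^2 = 3;  g^inv = (1/3) * [[2, -1], [-1, 2]]
first-kind symbols [ij,l] = (1/2)(d_i g_jl + d_j g_il - d_l g_ij): [xx,x] = E_x/2 = 2, [xx,y] = F_x - E_y/2 = 2, [xy,x] = E_y/2 = 2, [xy,y] = G_x/2 = 2, [yy,x] = F_y - G_x/2 = 3, [yy,y] = G_y/2 = 3
Gamma^x_ij = (G*[ij,x] - F*[ij,y])/(EG - F^2), Gamma^y_ij = (E*[ij,y] - F*[ij,x])/(EG - F^2)
Gamma_xxx = 2/3, Gamma_xxy = 2/3, Gamma_xyy = 1, Gamma_yxx = 2/3, Gamma_yxy = 2/3, Gamma_yyy = 1
d^2x/dtau^2 = -(Gamma_xxx*(-1)^2 + 2*Gamma_xxy*(-1)*(-3/2) + Gamma_xyy*(-3/2)^2) = -59/12
d^2y/dtau^2 = -(Gamma_yxx*(-1)^2 + 2*Gamma_yxy*(-1)*(-3/2) + Gamma_yyy*(-3/2)^2) = -59/12


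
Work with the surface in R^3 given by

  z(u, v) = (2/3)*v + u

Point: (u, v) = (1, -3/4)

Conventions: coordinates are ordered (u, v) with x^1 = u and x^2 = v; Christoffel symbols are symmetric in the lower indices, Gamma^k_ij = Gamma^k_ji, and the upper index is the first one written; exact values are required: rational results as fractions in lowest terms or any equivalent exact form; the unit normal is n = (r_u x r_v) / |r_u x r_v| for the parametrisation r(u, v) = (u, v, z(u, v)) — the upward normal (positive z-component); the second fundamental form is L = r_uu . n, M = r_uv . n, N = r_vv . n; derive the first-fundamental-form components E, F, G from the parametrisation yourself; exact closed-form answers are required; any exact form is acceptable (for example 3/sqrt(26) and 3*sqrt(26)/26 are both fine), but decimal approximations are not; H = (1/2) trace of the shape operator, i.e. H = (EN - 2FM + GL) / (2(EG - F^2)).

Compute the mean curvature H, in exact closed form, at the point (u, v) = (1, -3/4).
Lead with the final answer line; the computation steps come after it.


Answer: H = 0

z_u = 1, z_v = 2/3, z_uu = 0, z_uv = 0, z_vv = 0
E = 2, F = 2/3, G = 13/9; answer radicand W^2 = 22/9
unnormalised second-form numerators: l = 0, m = 0, n = 0; L = l/sqrt(22/9), and similarly M = m/sqrt(W^2), N = n/sqrt(W^2)
H = (E*n - 2*F*m + G*l) / (2*(EG - F^2)*sqrt(W^2)); E*n - 2*F*m + G*l = 0, EG - F^2 = 22/9, so H = (0)/sqrt(22/9)


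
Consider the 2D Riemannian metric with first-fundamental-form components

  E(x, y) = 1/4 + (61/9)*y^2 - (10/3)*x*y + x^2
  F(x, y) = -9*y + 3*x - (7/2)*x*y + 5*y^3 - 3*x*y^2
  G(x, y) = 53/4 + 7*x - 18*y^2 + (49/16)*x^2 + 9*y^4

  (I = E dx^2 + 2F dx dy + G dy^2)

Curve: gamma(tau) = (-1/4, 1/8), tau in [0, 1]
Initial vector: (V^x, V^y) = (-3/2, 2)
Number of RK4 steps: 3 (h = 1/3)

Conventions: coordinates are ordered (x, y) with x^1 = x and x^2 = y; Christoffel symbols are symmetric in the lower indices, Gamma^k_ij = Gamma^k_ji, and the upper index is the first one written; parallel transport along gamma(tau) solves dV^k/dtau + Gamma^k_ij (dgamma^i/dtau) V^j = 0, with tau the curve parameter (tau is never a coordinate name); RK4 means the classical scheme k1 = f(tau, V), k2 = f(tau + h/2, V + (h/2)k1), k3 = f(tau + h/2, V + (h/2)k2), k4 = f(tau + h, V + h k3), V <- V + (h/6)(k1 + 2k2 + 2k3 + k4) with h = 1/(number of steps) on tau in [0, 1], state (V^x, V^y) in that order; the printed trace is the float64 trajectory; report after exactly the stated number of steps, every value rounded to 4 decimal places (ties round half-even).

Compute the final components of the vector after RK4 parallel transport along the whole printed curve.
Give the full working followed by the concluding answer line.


gamma'(tau) = (0, 0); f(tau, V)^k = -Gamma^k_ij(gamma(tau)) gamma'^i(tau) V^j; h = 1/3; intermediate values shown to 6 dp
curve data and Christoffel symbols at the stage parameters:
  tau = 0.000000: gamma = (-0.250000, 0.125000), gamma' = (0.000000, 0.000000); Gamma_xxx = -1.043035, Gamma_xxy = 6.569102, Gamma_xyy = -42.091442, Gamma_yxx = -0.049724, Gamma_yxy = 1.243548, Gamma_yyy = -6.626875
  tau = 0.166667: gamma = (-0.250000, 0.125000), gamma' = (0.000000, 0.000000); Gamma_xxx = -1.043035, Gamma_xxy = 6.569102, Gamma_xyy = -42.091442, Gamma_yxx = -0.049724, Gamma_yxy = 1.243548, Gamma_yyy = -6.626875
  tau = 0.333333: gamma = (-0.250000, 0.125000), gamma' = (0.000000, 0.000000); Gamma_xxx = -1.043035, Gamma_xxy = 6.569102, Gamma_xyy = -42.091442, Gamma_yxx = -0.049724, Gamma_yxy = 1.243548, Gamma_yyy = -6.626875
  tau = 0.500000: gamma = (-0.250000, 0.125000), gamma' = (0.000000, 0.000000); Gamma_xxx = -1.043035, Gamma_xxy = 6.569102, Gamma_xyy = -42.091442, Gamma_yxx = -0.049724, Gamma_yxy = 1.243548, Gamma_yyy = -6.626875
  tau = 0.666667: gamma = (-0.250000, 0.125000), gamma' = (0.000000, 0.000000); Gamma_xxx = -1.043035, Gamma_xxy = 6.569102, Gamma_xyy = -42.091442, Gamma_yxx = -0.049724, Gamma_yxy = 1.243548, Gamma_yyy = -6.626875
  tau = 0.833333: gamma = (-0.250000, 0.125000), gamma' = (0.000000, 0.000000); Gamma_xxx = -1.043035, Gamma_xxy = 6.569102, Gamma_xyy = -42.091442, Gamma_yxx = -0.049724, Gamma_yxy = 1.243548, Gamma_yyy = -6.626875
  tau = 1.000000: gamma = (-0.250000, 0.125000), gamma' = (0.000000, 0.000000); Gamma_xxx = -1.043035, Gamma_xxy = 6.569102, Gamma_xyy = -42.091442, Gamma_yxx = -0.049724, Gamma_yxy = 1.243548, Gamma_yyy = -6.626875
step 0: V^x = -1.5000, V^y = 2.0000
step 1: k1 = (0.000000, 0.000000), k2 = (0.000000, 0.000000), k3 = (0.000000, 0.000000), k4 = (0.000000, 0.000000); V <- V + (h/6)(k1 + 2k2 + 2k3 + k4): V^x = -1.5000, V^y = 2.0000
step 2: k1 = (0.000000, 0.000000), k2 = (0.000000, 0.000000), k3 = (0.000000, 0.000000), k4 = (0.000000, 0.000000); V <- V + (h/6)(k1 + 2k2 + 2k3 + k4): V^x = -1.5000, V^y = 2.0000
step 3: k1 = (0.000000, 0.000000), k2 = (0.000000, 0.000000), k3 = (0.000000, 0.000000), k4 = (0.000000, 0.000000); V <- V + (h/6)(k1 + 2k2 + 2k3 + k4): V^x = -1.5000, V^y = 2.0000

Answer: V^x = -1.5000, V^y = 2.0000


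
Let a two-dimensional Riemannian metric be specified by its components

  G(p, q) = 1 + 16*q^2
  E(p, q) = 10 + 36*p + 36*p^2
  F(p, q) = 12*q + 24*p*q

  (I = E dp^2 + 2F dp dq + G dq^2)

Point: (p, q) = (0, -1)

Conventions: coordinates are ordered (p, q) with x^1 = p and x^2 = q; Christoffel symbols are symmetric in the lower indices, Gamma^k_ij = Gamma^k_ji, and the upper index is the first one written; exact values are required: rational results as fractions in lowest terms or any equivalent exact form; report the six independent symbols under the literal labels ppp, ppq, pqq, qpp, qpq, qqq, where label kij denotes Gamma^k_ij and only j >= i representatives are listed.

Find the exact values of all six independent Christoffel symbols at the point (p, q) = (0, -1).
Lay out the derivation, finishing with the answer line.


E = 10, F = -12, G = 17 at the point
E_p = 36, E_q = 0, F_p = -24, F_q = 12, G_p = 0, G_q = -32
EG - F^2 = 26;  g^inv = (1/26) * [[17, 12], [12, 10]]
first-kind symbols [ij,l] = (1/2)(d_i g_jl + d_j g_il - d_l g_ij): [pp,p] = E_p/2 = 18, [pp,q] = F_p - E_q/2 = -24, [pq,p] = E_q/2 = 0, [pq,q] = G_p/2 = 0, [qq,p] = F_q - G_p/2 = 12, [qq,q] = G_q/2 = -16
Gamma^p_ij = (G*[ij,p] - F*[ij,q])/(EG - F^2), Gamma^q_ij = (E*[ij,q] - F*[ij,p])/(EG - F^2)

Answer: Gamma_ppp = 9/13, Gamma_ppq = 0, Gamma_pqq = 6/13, Gamma_qpp = -12/13, Gamma_qpq = 0, Gamma_qqq = -8/13


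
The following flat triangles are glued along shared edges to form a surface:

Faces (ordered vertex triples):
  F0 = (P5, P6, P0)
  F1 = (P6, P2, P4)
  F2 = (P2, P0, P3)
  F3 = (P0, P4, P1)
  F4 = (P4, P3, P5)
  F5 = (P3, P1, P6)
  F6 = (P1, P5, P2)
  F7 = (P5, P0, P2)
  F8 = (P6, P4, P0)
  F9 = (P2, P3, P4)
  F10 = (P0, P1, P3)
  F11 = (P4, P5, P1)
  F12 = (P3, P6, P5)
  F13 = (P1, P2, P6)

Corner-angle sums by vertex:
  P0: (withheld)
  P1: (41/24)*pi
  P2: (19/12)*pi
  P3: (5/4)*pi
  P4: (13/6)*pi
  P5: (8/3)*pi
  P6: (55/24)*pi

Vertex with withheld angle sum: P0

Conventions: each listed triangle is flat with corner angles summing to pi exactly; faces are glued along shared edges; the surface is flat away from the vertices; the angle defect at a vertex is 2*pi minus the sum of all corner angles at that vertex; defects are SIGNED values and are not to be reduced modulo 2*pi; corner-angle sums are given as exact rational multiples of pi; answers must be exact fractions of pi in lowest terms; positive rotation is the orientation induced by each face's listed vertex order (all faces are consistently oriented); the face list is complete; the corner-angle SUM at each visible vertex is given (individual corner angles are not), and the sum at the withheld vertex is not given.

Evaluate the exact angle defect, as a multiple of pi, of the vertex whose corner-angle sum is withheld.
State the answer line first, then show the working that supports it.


Answer: defect(P0) = -pi/3

V = 7, E = 21, F = 14; chi = V - E + F = 0
Gauss-Bonnet: total defect = 2*pi*chi = 0; visible defects sum to pi/3


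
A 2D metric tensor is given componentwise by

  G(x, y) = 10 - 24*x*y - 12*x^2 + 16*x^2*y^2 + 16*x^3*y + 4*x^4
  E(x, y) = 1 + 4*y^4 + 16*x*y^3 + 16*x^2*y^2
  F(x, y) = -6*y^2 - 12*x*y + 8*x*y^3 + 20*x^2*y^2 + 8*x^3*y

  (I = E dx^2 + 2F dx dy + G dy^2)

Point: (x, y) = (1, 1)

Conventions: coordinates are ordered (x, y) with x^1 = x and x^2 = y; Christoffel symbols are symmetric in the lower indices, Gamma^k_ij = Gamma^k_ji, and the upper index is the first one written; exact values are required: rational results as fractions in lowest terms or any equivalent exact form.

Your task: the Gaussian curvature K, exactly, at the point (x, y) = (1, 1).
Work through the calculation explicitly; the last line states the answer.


E = 37, F = 18, G = 10, EG - F^2 = 46 at the point
E_x = 48, E_y = 96, F_x = 60, F_y = 48, G_x = 48, G_y = 24
E_yy = 176, F_xy = 116, G_xx = 152
Brioschi: K = (det M1 - det M2) / (EG - F^2)^2 with the standard first/second-derivative matrices M1, M2.
M1 = [[-E_yy/2 + F_xy - G_xx/2, E_x/2, F_x - E_y/2], [F_y - G_x/2, E, F], [G_y/2, F, G]] = [[-48, 24, 12], [24, 37, 18], [12, 18, 10]]; det M1 = -2928
M2 = [[0, E_y/2, G_x/2], [E_y/2, E, F], [G_x/2, F, G]] = [[0, 48, 24], [48, 37, 18], [24, 18, 10]]; det M2 = -2880
det M1 - det M2 = -48; K = -48 / (46)^2 = -12/529

Answer: K = -12/529


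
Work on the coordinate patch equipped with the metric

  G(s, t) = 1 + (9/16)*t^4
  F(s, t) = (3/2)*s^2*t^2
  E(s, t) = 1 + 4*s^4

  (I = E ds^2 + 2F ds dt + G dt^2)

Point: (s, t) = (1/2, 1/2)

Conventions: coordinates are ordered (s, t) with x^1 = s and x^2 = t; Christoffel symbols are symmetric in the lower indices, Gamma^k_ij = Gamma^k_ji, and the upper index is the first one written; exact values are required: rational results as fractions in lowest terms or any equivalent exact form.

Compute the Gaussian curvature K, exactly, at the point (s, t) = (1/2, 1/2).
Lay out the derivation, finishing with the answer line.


E = 5/4, F = 3/32, G = 265/256, EG - F^2 = 329/256 at the point
E_s = 2, E_t = 0, F_s = 3/8, F_t = 3/8, G_s = 0, G_t = 9/32
E_tt = 0, F_st = 3/2, G_ss = 0
The intrinsic route: Brioschi's K = (det M1 - det M2)/(EG - F^2)^2.
M1 = [[-E_tt/2 + F_st - G_ss/2, E_s/2, F_s - E_t/2], [F_t - G_s/2, E, F], [G_t/2, F, G]] = [[3/2, 1, 3/8], [3/8, 5/4, 3/32], [9/64, 3/32, 265/256]]; det M1 = 3/2
M2 = [[0, E_t/2, G_s/2], [E_t/2, E, F], [G_s/2, F, G]] = [[0, 0, 0], [0, 5/4, 3/32], [0, 3/32, 265/256]]; det M2 = 0
det M1 - det M2 = 3/2; K = 3/2 / (329/256)^2 = 98304/108241

Answer: K = 98304/108241


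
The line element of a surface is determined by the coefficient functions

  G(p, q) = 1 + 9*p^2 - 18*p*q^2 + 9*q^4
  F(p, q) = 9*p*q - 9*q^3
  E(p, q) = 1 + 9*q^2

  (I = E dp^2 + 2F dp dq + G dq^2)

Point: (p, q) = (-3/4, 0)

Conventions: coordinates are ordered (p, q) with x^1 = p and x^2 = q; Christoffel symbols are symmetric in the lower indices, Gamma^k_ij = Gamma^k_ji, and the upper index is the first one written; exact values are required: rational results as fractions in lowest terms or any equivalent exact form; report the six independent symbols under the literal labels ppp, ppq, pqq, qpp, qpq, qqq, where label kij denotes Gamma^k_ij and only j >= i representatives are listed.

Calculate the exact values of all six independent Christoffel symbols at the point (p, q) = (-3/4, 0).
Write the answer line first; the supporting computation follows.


Answer: Gamma_ppp = 0, Gamma_ppq = 0, Gamma_pqq = 0, Gamma_qpp = 0, Gamma_qpq = -108/97, Gamma_qqq = 0

E = 1, F = 0, G = 97/16 at the point
E_p = 0, E_q = 0, F_p = 0, F_q = -27/4, G_p = -27/2, G_q = 0
EG - F^2 = 97/16;  g^inv = (16/97) * [[97/16, 0], [0, 1]]
first-kind symbols [ij,l] = (1/2)(d_i g_jl + d_j g_il - d_l g_ij): [pp,p] = E_p/2 = 0, [pp,q] = F_p - E_q/2 = 0, [pq,p] = E_q/2 = 0, [pq,q] = G_p/2 = -27/4, [qq,p] = F_q - G_p/2 = 0, [qq,q] = G_q/2 = 0
Gamma^p_ij = (G*[ij,p] - F*[ij,q])/(EG - F^2), Gamma^q_ij = (E*[ij,q] - F*[ij,p])/(EG - F^2)


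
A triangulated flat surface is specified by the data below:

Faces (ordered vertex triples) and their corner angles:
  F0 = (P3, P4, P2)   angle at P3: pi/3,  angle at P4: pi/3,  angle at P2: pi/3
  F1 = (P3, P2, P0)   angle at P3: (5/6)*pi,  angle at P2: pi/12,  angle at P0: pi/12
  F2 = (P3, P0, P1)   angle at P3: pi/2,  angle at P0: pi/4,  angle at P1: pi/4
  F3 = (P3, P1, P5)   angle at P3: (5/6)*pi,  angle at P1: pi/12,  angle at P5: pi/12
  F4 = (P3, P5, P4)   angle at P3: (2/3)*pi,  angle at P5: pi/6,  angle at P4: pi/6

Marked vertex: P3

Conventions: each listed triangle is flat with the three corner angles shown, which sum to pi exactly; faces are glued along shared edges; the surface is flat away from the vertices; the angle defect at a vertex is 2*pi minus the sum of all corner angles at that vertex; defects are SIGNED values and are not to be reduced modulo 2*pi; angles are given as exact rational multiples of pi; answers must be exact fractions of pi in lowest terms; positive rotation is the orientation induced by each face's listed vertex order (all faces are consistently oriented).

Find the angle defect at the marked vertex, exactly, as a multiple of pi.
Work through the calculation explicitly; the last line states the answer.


Sum of corner angles at P3: (19/6)*pi
defect = 2*pi - (19/6)*pi

Answer: defect(P3) = (-7/6)*pi
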